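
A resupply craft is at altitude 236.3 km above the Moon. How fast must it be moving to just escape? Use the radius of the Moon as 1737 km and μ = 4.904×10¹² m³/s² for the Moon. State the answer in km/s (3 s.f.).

r = 1737 + 236.3 = 1973.3 km = 1.9733×10⁶ m.
Escape speed v_esc = √(2μ/r) = √(2 × 4.904×10¹² / 1.973×10⁶) = √(4.970×10⁶) = 2229 m/s.
= 2.229 km/s.

v_esc ≈ 2.23 km/s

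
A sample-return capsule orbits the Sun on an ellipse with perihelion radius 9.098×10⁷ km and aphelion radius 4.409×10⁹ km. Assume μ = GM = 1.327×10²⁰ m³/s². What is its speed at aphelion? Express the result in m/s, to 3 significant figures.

v ≈ 1100 m/s

Semi-major axis a = (r_p + r_a)/2 = 2.2500×10⁹ km = 2.250×10¹² m.
Vis-viva: v² = μ(2/r − 1/a) = 1.327×10²⁰ × (4.536×10⁻¹³ − 4.444×10⁻¹³) = 1.217×10⁶ m²/s².
v = 1103 m/s.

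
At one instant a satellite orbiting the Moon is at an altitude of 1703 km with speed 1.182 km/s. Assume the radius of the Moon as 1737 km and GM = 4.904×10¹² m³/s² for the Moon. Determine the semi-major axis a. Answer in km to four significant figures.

r = 1737 + 1703 = 3440.0 km = 3.440×10⁶ m.
Vis-viva rearranged: 1/a = 2/r − v²/μ = 5.814×10⁻⁷ − 2.849×10⁻⁷ = 2.965×10⁻⁷ m⁻¹.
a = 3.373×10⁶ m = 3372.7 km.

a ≈ 3373 km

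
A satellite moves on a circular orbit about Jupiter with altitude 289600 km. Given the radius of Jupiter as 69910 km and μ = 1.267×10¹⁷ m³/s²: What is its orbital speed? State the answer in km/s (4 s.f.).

v ≈ 18.77 km/s

r = 69910 + 289600 = 359510 km = 3.5951×10⁸ m.
For a circular orbit v = √(μ/r) = √(1.267×10¹⁷ / 3.595×10⁸) = √(3.524×10⁸) = 18770 m/s.
That is 18.77 km/s.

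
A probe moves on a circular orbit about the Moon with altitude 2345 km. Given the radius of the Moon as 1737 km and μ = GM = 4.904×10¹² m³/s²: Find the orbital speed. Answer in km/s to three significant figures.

v ≈ 1.10 km/s

r = 1737 + 2345 = 4082.0 km = 4.0820×10⁶ m.
For a circular orbit v = √(μ/r) = √(4.904×10¹² / 4.082×10⁶) = √(1.201×10⁶) = 1096 m/s.
That is 1.096 km/s.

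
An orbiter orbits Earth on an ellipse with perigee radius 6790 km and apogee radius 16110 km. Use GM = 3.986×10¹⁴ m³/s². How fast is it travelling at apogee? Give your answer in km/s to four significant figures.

v ≈ 3.830 km/s

Semi-major axis a = (r_p + r_a)/2 = 11450 km = 1.145×10⁷ m.
Vis-viva: v² = μ(2/r − 1/a) = 3.986×10¹⁴ × (1.241×10⁻⁷ − 8.734×10⁻⁸) = 1.467×10⁷ m²/s².
v = 3830 m/s = 3.830 km/s.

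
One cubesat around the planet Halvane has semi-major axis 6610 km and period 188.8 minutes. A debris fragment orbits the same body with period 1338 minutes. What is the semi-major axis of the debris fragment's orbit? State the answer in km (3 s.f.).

a₂ ≈ 24400 km

Kepler's third law: a³ ∝ T², so a₂ = a₁ (T₂/T₁)^(2/3).
T₂/T₁ = 7.087, (T₂/T₁)^(2/3) = 3.690.
a₂ = 6610 × 3.690 = 24390 km.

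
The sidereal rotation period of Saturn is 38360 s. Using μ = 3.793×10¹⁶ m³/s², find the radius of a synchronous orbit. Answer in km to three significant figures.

r_sync ≈ 1.12×10⁵ km

A synchronous orbit has period T, so by Kepler's third law a = (μT²/4π²)^(1/3).
μT²/4π² = 3.793×10¹⁶ × (3.836×10⁴)² / 39.48 = 1.414×10²⁴ m³.
a = 1.122×10⁸ m = 1.1223×10⁵ km.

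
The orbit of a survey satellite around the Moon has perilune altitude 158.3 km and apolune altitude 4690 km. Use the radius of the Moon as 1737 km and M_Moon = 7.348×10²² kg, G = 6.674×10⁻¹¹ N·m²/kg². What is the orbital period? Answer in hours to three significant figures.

μ = GM = 6.674×10⁻¹¹ × 7.348×10²² = 4.904×10¹² m³/s².
r_p = 1737 + 158.3 = 1895.3 km = 1.8953×10⁶ m.
r_a = 1737 + 4690 = 6427.0 km = 6.4270×10⁶ m.
Semi-major axis a = (r_p + r_a)/2 = (1895.3 + 6427.0)/2 = 4161.1 km = 4.161×10⁶ m.
By Kepler's third law T = 2π√(a³/μ) = 2π × 3.833×10³ = 2.408×10⁴ s.
= 6.690 hours.

T ≈ 6.69 hours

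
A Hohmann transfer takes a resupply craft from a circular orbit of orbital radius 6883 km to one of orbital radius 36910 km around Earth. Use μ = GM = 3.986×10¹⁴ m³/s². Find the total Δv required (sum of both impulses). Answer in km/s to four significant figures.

r₁ = 6883 km = 6.883×10⁶ m.
r₂ = 36910 km = 3.691×10⁷ m.
Transfer ellipse a_t = (r₁ + r₂)/2 = 2.190×10⁷ m.
At r₁: circular v_c1 = √(μ/r₁) = 7610 m/s; transfer-perigee v_p = √[μ(2/r₁ − 1/a_t)] = 9880 m/s.
Δv₁ = v_p − v_c1 = 2270 m/s.
At r₂: circular v_c2 = √(μ/r₂) = 3286 m/s; transfer-apogee v_a = √[μ(2/r₂ − 1/a_t)] = 1842 m/s.
Δv₂ = v_c2 − v_a = 1444 m/s.
Total Δv = Δv₁ + Δv₂ = 3714 m/s = 3.714 km/s.

Δv_total ≈ 3.714 km/s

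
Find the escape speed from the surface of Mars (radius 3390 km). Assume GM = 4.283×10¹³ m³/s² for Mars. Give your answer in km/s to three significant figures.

r = R = 3.390×10⁶ m.
Escape speed v_esc = √(2μ/r) = √(2 × 4.283×10¹³ / 3.390×10⁶) = √(2.527×10⁷) = 5027 m/s.
= 5.027 km/s.

v_esc ≈ 5.03 km/s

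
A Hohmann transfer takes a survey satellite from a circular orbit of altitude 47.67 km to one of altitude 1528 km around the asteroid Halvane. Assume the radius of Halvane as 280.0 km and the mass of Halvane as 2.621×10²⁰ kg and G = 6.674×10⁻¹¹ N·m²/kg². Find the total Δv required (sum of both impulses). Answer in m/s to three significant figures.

Δv_total ≈ 113 m/s

μ = GM = 6.674×10⁻¹¹ × 2.621×10²⁰ = 1.749×10¹⁰ m³/s².
r₁ = 280.0 + 47.67 = 327.67 km = 3.2767×10⁵ m.
r₂ = 280.0 + 1528 = 1808.0 km = 1.8080×10⁶ m.
Transfer ellipse a_t = (r₁ + r₂)/2 = 1.068×10⁶ m.
At r₁: circular v_c1 = √(μ/r₁) = 231.1 m/s; transfer-periapsis v_p = √[μ(2/r₁ − 1/a_t)] = 300.6 m/s.
Δv₁ = v_p − v_c1 = 69.59 m/s.
At r₂: circular v_c2 = √(μ/r₂) = 98.36 m/s; transfer-apoapsis v_a = √[μ(2/r₂ − 1/a_t)] = 54.49 m/s.
Δv₂ = v_c2 − v_a = 43.87 m/s.
Total Δv = Δv₁ + Δv₂ = 113.5 m/s.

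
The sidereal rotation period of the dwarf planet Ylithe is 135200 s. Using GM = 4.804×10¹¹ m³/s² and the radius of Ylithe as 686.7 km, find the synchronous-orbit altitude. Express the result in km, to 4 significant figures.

h_sync ≈ 5372 km

A synchronous orbit has period T, so by Kepler's third law a = (μT²/4π²)^(1/3).
μT²/4π² = 4.804×10¹¹ × (1.352×10⁵)² / 39.48 = 2.224×10²⁰ m³.
a = 6.059×10⁶ m = 6059.0 km.
Altitude h = a − R = 6059.0 − 686.7 = 5372.3 km.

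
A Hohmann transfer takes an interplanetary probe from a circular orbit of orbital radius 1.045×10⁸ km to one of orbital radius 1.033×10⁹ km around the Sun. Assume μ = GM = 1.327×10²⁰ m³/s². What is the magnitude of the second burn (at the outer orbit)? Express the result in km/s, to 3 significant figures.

r₁ = 1.045×10⁸ km = 1.045×10¹¹ m.
r₂ = 1.033×10⁹ km = 1.033×10¹² m.
Transfer ellipse a_t = (r₁ + r₂)/2 = 5.688×10¹¹ m.
At r₁: circular v_c1 = √(μ/r₁) = 35640 m/s; transfer-perihelion v_p = √[μ(2/r₁ − 1/a_t)] = 48020 m/s.
At r₂: circular v_c2 = √(μ/r₂) = 11330 m/s; transfer-aphelion v_a = √[μ(2/r₂ − 1/a_t)] = 4858 m/s.
Δv₂ = v_c2 − v_a = 6476 m/s.
= 6.476 km/s.

Δv ≈ 6.48 km/s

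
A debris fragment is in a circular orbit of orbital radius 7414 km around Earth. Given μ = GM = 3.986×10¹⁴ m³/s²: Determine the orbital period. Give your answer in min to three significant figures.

T ≈ 106 min

r = 7414 km = 7.414×10⁶ m.
Kepler's third law: T = 2π√(r³/μ) = 2π√((7.414×10⁶)³ / 3.986×10¹⁴).
r³/μ = 1.022×10⁶ s², so T = 2π × 1.011×10³ = 6.353×10³ s.
Converting: 6.353×10³ s ÷ 60.00 = 105.9 min.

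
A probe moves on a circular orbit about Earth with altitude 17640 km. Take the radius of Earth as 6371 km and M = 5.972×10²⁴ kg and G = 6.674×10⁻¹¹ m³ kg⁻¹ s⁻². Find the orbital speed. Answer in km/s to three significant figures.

μ = GM = 6.674×10⁻¹¹ × 5.972×10²⁴ = 3.986×10¹⁴ m³/s².
r = 6371 + 17640 = 24011 km = 2.4011×10⁷ m.
For a circular orbit v = √(μ/r) = √(3.986×10¹⁴ / 2.401×10⁷) = √(1.660×10⁷) = 4074 m/s.
That is 4.074 km/s.

v ≈ 4.07 km/s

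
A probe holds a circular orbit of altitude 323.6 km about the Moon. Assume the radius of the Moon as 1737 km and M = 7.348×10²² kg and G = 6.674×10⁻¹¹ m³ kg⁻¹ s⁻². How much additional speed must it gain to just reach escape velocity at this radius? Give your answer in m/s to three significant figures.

Δv ≈ 639 m/s

μ = GM = 6.674×10⁻¹¹ × 7.348×10²² = 4.904×10¹² m³/s².
r = 1737 + 323.6 = 2060.6 km = 2.0606×10⁶ m.
Circular speed v_c = √(μ/r) = 1543 m/s.
Escape speed v_esc = √(2μ/r) = √2 × v_c = 2182 m/s.
Δv = v_esc − v_c = 639.0 m/s.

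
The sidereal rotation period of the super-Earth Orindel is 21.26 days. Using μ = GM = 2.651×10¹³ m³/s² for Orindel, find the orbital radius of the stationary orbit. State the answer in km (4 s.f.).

T = 21.26 days = 1.837×10⁶ s.
A synchronous orbit has period T, so by Kepler's third law a = (μT²/4π²)^(1/3).
μT²/4π² = 2.651×10¹³ × (1.837×10⁶)² / 39.48 = 2.266×10²⁴ m³.
a = 1.313×10⁸ m = 1.3134×10⁵ km.

r_sync ≈ 1.313×10⁵ km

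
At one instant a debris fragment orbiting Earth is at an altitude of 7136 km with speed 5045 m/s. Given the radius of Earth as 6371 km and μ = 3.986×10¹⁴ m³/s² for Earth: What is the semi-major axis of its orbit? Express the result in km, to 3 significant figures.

a ≈ 11900 km

r = 6371 + 7136 = 13507 km = 1.351×10⁷ m.
Vis-viva rearranged: 1/a = 2/r − v²/μ = 1.481×10⁻⁷ − 6.385×10⁻⁸ = 8.422×10⁻⁸ m⁻¹.
a = 1.187×10⁷ m = 11874 km.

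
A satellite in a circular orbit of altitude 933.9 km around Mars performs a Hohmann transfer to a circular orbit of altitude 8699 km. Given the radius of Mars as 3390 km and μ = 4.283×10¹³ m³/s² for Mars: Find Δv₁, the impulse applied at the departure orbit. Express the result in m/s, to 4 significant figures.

Δv ≈ 672.6 m/s

r₁ = 3390 + 933.9 = 4323.9 km = 4.3239×10⁶ m.
r₂ = 3390 + 8699 = 12089 km = 1.2089×10⁷ m.
Transfer ellipse a_t = (r₁ + r₂)/2 = 8.206×10⁶ m.
At r₁: circular v_c1 = √(μ/r₁) = 3147 m/s; transfer-periapsis v_p = √[μ(2/r₁ − 1/a_t)] = 3820 m/s.
Δv₁ = v_p − v_c1 = 672.6 m/s.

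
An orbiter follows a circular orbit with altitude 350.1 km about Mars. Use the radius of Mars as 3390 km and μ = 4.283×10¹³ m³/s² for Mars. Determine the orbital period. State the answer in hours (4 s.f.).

r = 3390 + 350.1 = 3740.1 km = 3.7401×10⁶ m.
Kepler's third law: T = 2π√(r³/μ) = 2π√((3.740×10⁶)³ / 4.283×10¹³).
r³/μ = 1.222×10⁶ s², so T = 2π × 1.105×10³ = 6.944×10³ s.
Converting: 6.944×10³ s ÷ 3600 = 1.929 hours.

T ≈ 1.929 hours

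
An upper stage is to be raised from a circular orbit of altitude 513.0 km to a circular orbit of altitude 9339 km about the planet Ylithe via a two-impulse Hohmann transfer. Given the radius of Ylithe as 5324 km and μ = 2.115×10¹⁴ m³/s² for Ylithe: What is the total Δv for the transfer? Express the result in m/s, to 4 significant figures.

r₁ = 5324 + 513.0 = 5837.0 km = 5.8370×10⁶ m.
r₂ = 5324 + 9339 = 14663 km = 1.4663×10⁷ m.
Transfer ellipse a_t = (r₁ + r₂)/2 = 1.025×10⁷ m.
At r₁: circular v_c1 = √(μ/r₁) = 6019 m/s; transfer-periapsis v_p = √[μ(2/r₁ − 1/a_t)] = 7200 m/s.
Δv₁ = v_p − v_c1 = 1180 m/s.
At r₂: circular v_c2 = √(μ/r₂) = 3798 m/s; transfer-apoapsis v_a = √[μ(2/r₂ − 1/a_t)] = 2866 m/s.
Δv₂ = v_c2 − v_a = 931.9 m/s.
Total Δv = Δv₁ + Δv₂ = 2112 m/s.

Δv_total ≈ 2112 m/s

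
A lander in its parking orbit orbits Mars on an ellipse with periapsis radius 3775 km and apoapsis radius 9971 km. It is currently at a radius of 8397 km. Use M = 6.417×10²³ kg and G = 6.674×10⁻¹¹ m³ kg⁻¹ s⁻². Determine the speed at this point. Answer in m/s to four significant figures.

v ≈ 1992 m/s

μ = GM = 6.674×10⁻¹¹ × 6.417×10²³ = 4.283×10¹³ m³/s².
Semi-major axis a = (r_p + r_a)/2 = 6873.0 km = 6.873×10⁶ m.
Vis-viva: v² = μ(2/r − 1/a) = 4.283×10¹³ × (2.382×10⁻⁷ − 1.455×10⁻⁷) = 3.969×10⁶ m²/s².
v = 1992 m/s.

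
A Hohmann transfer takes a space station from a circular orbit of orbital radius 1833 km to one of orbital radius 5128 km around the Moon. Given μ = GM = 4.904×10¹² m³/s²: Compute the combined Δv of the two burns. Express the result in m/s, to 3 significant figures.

Δv_total ≈ 618 m/s

r₁ = 1833 km = 1.833×10⁶ m.
r₂ = 5128 km = 5.128×10⁶ m.
Transfer ellipse a_t = (r₁ + r₂)/2 = 3.480×10⁶ m.
At r₁: circular v_c1 = √(μ/r₁) = 1636 m/s; transfer-perilune v_p = √[μ(2/r₁ − 1/a_t)] = 1985 m/s.
Δv₁ = v_p − v_c1 = 349.7 m/s.
At r₂: circular v_c2 = √(μ/r₂) = 977.9 m/s; transfer-apolune v_a = √[μ(2/r₂ − 1/a_t)] = 709.7 m/s.
Δv₂ = v_c2 − v_a = 268.2 m/s.
Total Δv = Δv₁ + Δv₂ = 618.0 m/s.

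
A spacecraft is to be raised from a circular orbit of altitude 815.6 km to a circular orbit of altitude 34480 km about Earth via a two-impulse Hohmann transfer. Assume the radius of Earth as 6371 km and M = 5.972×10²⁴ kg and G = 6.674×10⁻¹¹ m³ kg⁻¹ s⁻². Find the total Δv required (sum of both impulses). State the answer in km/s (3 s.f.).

Δv_total ≈ 3.68 km/s

μ = GM = 6.674×10⁻¹¹ × 5.972×10²⁴ = 3.986×10¹⁴ m³/s².
r₁ = 6371 + 815.6 = 7186.6 km = 7.1866×10⁶ m.
r₂ = 6371 + 34480 = 40851 km = 4.0851×10⁷ m.
Transfer ellipse a_t = (r₁ + r₂)/2 = 2.402×10⁷ m.
At r₁: circular v_c1 = √(μ/r₁) = 7447 m/s; transfer-perigee v_p = √[μ(2/r₁ − 1/a_t)] = 9712 m/s.
Δv₁ = v_p − v_c1 = 2265 m/s.
At r₂: circular v_c2 = √(μ/r₂) = 3124 m/s; transfer-apogee v_a = √[μ(2/r₂ − 1/a_t)] = 1709 m/s.
Δv₂ = v_c2 − v_a = 1415 m/s.
Total Δv = Δv₁ + Δv₂ = 3680 m/s = 3.680 km/s.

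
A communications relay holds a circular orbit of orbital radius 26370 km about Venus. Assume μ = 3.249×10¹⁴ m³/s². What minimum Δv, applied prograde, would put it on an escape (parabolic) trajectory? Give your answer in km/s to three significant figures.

Δv ≈ 1.45 km/s

r = 26370 km = 2.637×10⁷ m.
Circular speed v_c = √(μ/r) = 3510 m/s.
Escape speed v_esc = √(2μ/r) = √2 × v_c = 4964 m/s.
Δv = v_esc − v_c = 1454 m/s = 1.454 km/s.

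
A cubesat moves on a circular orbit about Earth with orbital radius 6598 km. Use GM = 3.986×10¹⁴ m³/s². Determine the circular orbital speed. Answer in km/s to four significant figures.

v ≈ 7.773 km/s

r = 6598 km = 6.598×10⁶ m.
For a circular orbit v = √(μ/r) = √(3.986×10¹⁴ / 6.598×10⁶) = √(6.041×10⁷) = 7773 m/s.
That is 7.773 km/s.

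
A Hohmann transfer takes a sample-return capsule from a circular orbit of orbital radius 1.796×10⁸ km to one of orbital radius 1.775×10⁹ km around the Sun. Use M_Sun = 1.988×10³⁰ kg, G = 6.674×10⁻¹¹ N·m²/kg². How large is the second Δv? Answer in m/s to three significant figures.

μ = GM = 6.674×10⁻¹¹ × 1.988×10³⁰ = 1.327×10²⁰ m³/s².
r₁ = 1.796×10⁸ km = 1.796×10¹¹ m.
r₂ = 1.775×10⁹ km = 1.775×10¹² m.
Transfer ellipse a_t = (r₁ + r₂)/2 = 9.773×10¹¹ m.
At r₁: circular v_c1 = √(μ/r₁) = 27180 m/s; transfer-perihelion v_p = √[μ(2/r₁ − 1/a_t)] = 36630 m/s.
At r₂: circular v_c2 = √(μ/r₂) = 8646 m/s; transfer-aphelion v_a = √[μ(2/r₂ − 1/a_t)] = 3706 m/s.
Δv₂ = v_c2 − v_a = 4939 m/s.

Δv ≈ 4940 m/s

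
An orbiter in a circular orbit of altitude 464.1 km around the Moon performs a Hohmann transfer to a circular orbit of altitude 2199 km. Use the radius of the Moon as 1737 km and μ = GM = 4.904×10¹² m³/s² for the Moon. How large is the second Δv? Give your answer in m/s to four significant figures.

Δv ≈ 170.8 m/s

r₁ = 1737 + 464.1 = 2201.1 km = 2.2011×10⁶ m.
r₂ = 1737 + 2199 = 3936.0 km = 3.9360×10⁶ m.
Transfer ellipse a_t = (r₁ + r₂)/2 = 3.069×10⁶ m.
At r₁: circular v_c1 = √(μ/r₁) = 1493 m/s; transfer-perilune v_p = √[μ(2/r₁ − 1/a_t)] = 1691 m/s.
At r₂: circular v_c2 = √(μ/r₂) = 1116 m/s; transfer-apolune v_a = √[μ(2/r₂ − 1/a_t)] = 945.4 m/s.
Δv₂ = v_c2 − v_a = 170.8 m/s.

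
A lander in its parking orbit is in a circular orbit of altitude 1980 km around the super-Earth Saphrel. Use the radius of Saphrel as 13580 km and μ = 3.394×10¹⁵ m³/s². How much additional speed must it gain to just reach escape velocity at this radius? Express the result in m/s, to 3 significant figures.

r = 13580 + 1980 = 15560 km = 1.5560×10⁷ m.
Circular speed v_c = √(μ/r) = 14770 m/s.
Escape speed v_esc = √(2μ/r) = √2 × v_c = 20890 m/s.
Δv = v_esc − v_c = 6118 m/s.

Δv ≈ 6120 m/s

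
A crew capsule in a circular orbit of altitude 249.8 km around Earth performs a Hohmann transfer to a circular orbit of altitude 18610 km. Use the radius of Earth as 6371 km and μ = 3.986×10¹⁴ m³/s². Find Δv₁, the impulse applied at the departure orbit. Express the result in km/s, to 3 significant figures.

r₁ = 6371 + 249.8 = 6620.8 km = 6.6208×10⁶ m.
r₂ = 6371 + 18610 = 24981 km = 2.4981×10⁷ m.
Transfer ellipse a_t = (r₁ + r₂)/2 = 1.580×10⁷ m.
At r₁: circular v_c1 = √(μ/r₁) = 7759 m/s; transfer-perigee v_p = √[μ(2/r₁ − 1/a_t)] = 9756 m/s.
Δv₁ = v_p − v_c1 = 1997 m/s.
= 1.997 km/s.

Δv ≈ 2.00 km/s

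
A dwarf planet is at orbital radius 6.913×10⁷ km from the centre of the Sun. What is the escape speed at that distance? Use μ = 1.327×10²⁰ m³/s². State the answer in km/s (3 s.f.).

v_esc ≈ 62.0 km/s

r = 6.913×10⁷ km = 6.913×10¹⁰ m.
Escape speed v_esc = √(2μ/r) = √(2 × 1.327×10²⁰ / 6.913×10¹⁰) = √(3.839×10⁹) = 61960 m/s.
= 61.96 km/s.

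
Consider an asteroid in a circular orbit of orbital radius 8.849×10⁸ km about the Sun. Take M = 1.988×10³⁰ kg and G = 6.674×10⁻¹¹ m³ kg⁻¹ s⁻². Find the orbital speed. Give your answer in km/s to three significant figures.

v ≈ 12.2 km/s

μ = GM = 6.674×10⁻¹¹ × 1.988×10³⁰ = 1.327×10²⁰ m³/s².
r = 8.849×10⁸ km = 8.849×10¹¹ m.
For a circular orbit v = √(μ/r) = √(1.327×10²⁰ / 8.849×10¹¹) = √(1.499×10⁸) = 12240 m/s.
That is 12.24 km/s.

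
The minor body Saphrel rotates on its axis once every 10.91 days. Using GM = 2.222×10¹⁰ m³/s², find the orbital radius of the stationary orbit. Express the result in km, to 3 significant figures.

T = 10.91 days = 9.426×10⁵ s.
A synchronous orbit has period T, so by Kepler's third law a = (μT²/4π²)^(1/3).
μT²/4π² = 2.222×10¹⁰ × (9.426×10⁵)² / 39.48 = 5.001×10²⁰ m³.
a = 7.938×10⁶ m = 7937.6 km.

r_sync ≈ 7940 km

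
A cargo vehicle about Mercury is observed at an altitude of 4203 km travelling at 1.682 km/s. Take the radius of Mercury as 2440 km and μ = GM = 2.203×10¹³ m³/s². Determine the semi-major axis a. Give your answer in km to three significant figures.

a ≈ 5790 km

r = 2440 + 4203 = 6643.0 km = 6.643×10⁶ m.
Vis-viva rearranged: 1/a = 2/r − v²/μ = 3.011×10⁻⁷ − 1.284×10⁻⁷ = 1.726×10⁻⁷ m⁻¹.
a = 5.792×10⁶ m = 5792.2 km.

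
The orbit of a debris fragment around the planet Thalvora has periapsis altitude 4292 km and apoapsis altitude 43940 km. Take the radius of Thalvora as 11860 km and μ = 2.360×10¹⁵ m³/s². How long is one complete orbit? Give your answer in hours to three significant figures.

r_p = 11860 + 4292 = 16152 km = 1.6152×10⁷ m.
r_a = 11860 + 43940 = 55800 km = 5.5800×10⁷ m.
Semi-major axis a = (r_p + r_a)/2 = (16152 + 55800)/2 = 35976 km = 3.598×10⁷ m.
By Kepler's third law T = 2π√(a³/μ) = 2π × 4.442×10³ = 2.791×10⁴ s.
= 7.752 hours.

T ≈ 7.75 hours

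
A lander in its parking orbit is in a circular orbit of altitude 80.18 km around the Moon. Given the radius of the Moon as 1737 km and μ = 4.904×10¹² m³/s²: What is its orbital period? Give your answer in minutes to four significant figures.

r = 1737 + 80.18 = 1817.2 km = 1.8172×10⁶ m.
Kepler's third law: T = 2π√(r³/μ) = 2π√((1.817×10⁶)³ / 4.904×10¹²).
r³/μ = 1.224×10⁶ s², so T = 2π × 1.106×10³ = 6.950×10³ s.
Converting: 6.950×10³ s ÷ 60.00 = 115.8 minutes.

T ≈ 115.8 minutes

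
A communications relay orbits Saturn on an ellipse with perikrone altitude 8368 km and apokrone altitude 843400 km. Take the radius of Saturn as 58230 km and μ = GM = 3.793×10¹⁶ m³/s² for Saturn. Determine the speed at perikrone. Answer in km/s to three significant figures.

r_p = 58230 + 8368 = 66598 km = 6.6598×10⁷ m.
r_a = 58230 + 843400 = 901630 km = 9.0163×10⁸ m.
Semi-major axis a = (r_p + r_a)/2 = 4.8411×10⁵ km = 4.841×10⁸ m.
Vis-viva: v² = μ(2/r − 1/a) = 3.793×10¹⁶ × (3.003×10⁻⁸ − 2.066×10⁻⁹) = 1.061×10⁹ m²/s².
v = 32570 m/s = 32.57 km/s.

v ≈ 32.6 km/s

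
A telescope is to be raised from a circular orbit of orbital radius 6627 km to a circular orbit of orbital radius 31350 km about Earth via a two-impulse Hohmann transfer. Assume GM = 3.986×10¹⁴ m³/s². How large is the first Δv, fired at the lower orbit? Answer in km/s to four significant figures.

Δv ≈ 2.210 km/s

r₁ = 6627 km = 6.627×10⁶ m.
r₂ = 31350 km = 3.135×10⁷ m.
Transfer ellipse a_t = (r₁ + r₂)/2 = 1.899×10⁷ m.
At r₁: circular v_c1 = √(μ/r₁) = 7756 m/s; transfer-perigee v_p = √[μ(2/r₁ − 1/a_t)] = 9965 m/s.
Δv₁ = v_p − v_c1 = 2210 m/s.
= 2.210 km/s.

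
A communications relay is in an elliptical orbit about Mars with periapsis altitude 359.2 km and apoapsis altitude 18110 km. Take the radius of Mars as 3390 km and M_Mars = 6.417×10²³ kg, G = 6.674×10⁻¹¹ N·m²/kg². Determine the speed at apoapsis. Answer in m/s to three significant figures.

v ≈ 769 m/s

μ = GM = 6.674×10⁻¹¹ × 6.417×10²³ = 4.283×10¹³ m³/s².
r_p = 3390 + 359.2 = 3749.2 km = 3.7492×10⁶ m.
r_a = 3390 + 18110 = 21500 km = 2.1500×10⁷ m.
Semi-major axis a = (r_p + r_a)/2 = 12625 km = 1.262×10⁷ m.
Vis-viva: v² = μ(2/r − 1/a) = 4.283×10¹³ × (9.302×10⁻⁸ − 7.921×10⁻⁸) = 5.916×10⁵ m²/s².
v = 769.1 m/s.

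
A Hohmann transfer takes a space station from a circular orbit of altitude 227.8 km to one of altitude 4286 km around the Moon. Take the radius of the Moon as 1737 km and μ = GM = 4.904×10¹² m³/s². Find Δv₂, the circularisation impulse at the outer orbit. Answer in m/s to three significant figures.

r₁ = 1737 + 227.8 = 1964.8 km = 1.9648×10⁶ m.
r₂ = 1737 + 4286 = 6023.0 km = 6.0230×10⁶ m.
Transfer ellipse a_t = (r₁ + r₂)/2 = 3.994×10⁶ m.
At r₁: circular v_c1 = √(μ/r₁) = 1580 m/s; transfer-perilune v_p = √[μ(2/r₁ − 1/a_t)] = 1940 m/s.
At r₂: circular v_c2 = √(μ/r₂) = 902.3 m/s; transfer-apolune v_a = √[μ(2/r₂ − 1/a_t)] = 632.9 m/s.
Δv₂ = v_c2 − v_a = 269.4 m/s.

Δv ≈ 269 m/s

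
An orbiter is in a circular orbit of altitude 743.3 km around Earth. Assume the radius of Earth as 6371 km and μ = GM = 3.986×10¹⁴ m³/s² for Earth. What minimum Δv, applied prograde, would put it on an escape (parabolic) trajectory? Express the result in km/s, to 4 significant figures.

Δv ≈ 3.100 km/s

r = 6371 + 743.3 = 7114.3 km = 7.1143×10⁶ m.
Circular speed v_c = √(μ/r) = 7485 m/s.
Escape speed v_esc = √(2μ/r) = √2 × v_c = 10590 m/s.
Δv = v_esc − v_c = 3100 m/s = 3.100 km/s.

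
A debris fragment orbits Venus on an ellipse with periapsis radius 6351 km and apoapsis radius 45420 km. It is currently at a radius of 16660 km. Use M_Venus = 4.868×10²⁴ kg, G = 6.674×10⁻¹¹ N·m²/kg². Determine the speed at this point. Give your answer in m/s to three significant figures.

μ = GM = 6.674×10⁻¹¹ × 4.868×10²⁴ = 3.249×10¹⁴ m³/s².
Semi-major axis a = (r_p + r_a)/2 = 25886 km = 2.589×10⁷ m.
Vis-viva: v² = μ(2/r − 1/a) = 3.249×10¹⁴ × (1.200×10⁻⁷ − 3.863×10⁻⁸) = 2.645×10⁷ m²/s².
v = 5143 m/s.

v ≈ 5140 m/s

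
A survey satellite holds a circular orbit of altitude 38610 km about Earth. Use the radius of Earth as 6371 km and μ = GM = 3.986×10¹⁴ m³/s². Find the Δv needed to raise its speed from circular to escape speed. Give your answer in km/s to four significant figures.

Δv ≈ 1.233 km/s

r = 6371 + 38610 = 44981 km = 4.4981×10⁷ m.
Circular speed v_c = √(μ/r) = 2977 m/s.
Escape speed v_esc = √(2μ/r) = √2 × v_c = 4210 m/s.
Δv = v_esc − v_c = 1233 m/s = 1.233 km/s.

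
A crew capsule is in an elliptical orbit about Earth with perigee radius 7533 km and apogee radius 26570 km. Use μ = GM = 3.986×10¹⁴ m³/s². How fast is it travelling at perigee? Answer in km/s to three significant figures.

v ≈ 9.08 km/s

Semi-major axis a = (r_p + r_a)/2 = 17052 km = 1.705×10⁷ m.
Vis-viva: v² = μ(2/r − 1/a) = 3.986×10¹⁴ × (2.655×10⁻⁷ − 5.865×10⁻⁸) = 8.245×10⁷ m²/s².
v = 9080 m/s = 9.080 km/s.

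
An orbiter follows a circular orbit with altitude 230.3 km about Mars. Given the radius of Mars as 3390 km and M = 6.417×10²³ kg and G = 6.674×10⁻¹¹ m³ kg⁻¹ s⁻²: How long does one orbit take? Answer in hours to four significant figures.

μ = GM = 6.674×10⁻¹¹ × 6.417×10²³ = 4.283×10¹³ m³/s².
r = 3390 + 230.3 = 3620.3 km = 3.6203×10⁶ m.
Kepler's third law: T = 2π√(r³/μ) = 2π√((3.620×10⁶)³ / 4.283×10¹³).
r³/μ = 1.108×10⁶ s², so T = 2π × 1.053×10³ = 6.614×10³ s.
Converting: 6.614×10³ s ÷ 3600 = 1.837 hours.

T ≈ 1.837 hours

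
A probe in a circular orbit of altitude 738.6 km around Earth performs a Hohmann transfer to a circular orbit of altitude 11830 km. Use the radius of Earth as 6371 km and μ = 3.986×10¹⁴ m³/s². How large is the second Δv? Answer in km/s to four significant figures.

Δv ≈ 1.172 km/s

r₁ = 6371 + 738.6 = 7109.6 km = 7.1096×10⁶ m.
r₂ = 6371 + 11830 = 18201 km = 1.8201×10⁷ m.
Transfer ellipse a_t = (r₁ + r₂)/2 = 1.266×10⁷ m.
At r₁: circular v_c1 = √(μ/r₁) = 7488 m/s; transfer-perigee v_p = √[μ(2/r₁ − 1/a_t)] = 8980 m/s.
At r₂: circular v_c2 = √(μ/r₂) = 4680 m/s; transfer-apogee v_a = √[μ(2/r₂ − 1/a_t)] = 3508 m/s.
Δv₂ = v_c2 − v_a = 1172 m/s.
= 1.172 km/s.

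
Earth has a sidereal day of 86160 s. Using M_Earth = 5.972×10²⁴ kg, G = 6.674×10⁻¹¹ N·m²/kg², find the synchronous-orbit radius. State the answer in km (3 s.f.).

μ = GM = 6.674×10⁻¹¹ × 5.972×10²⁴ = 3.986×10¹⁴ m³/s².
A synchronous orbit has period T, so by Kepler's third law a = (μT²/4π²)^(1/3).
μT²/4π² = 3.986×10¹⁴ × (8.616×10⁴)² / 39.48 = 7.495×10²² m³.
a = 4.216×10⁷ m = 42162 km.

r_sync ≈ 42200 km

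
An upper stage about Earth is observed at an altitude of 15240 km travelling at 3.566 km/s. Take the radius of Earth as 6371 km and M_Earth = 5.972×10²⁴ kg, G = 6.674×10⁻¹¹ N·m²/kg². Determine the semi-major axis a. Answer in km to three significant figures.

a ≈ 16500 km

μ = GM = 6.674×10⁻¹¹ × 5.972×10²⁴ = 3.986×10¹⁴ m³/s².
r = 6371 + 15240 = 21611 km = 2.161×10⁷ m.
Specific orbital energy ε = v²/2 − μ/r = (3566)²/2 − 3.986×10¹⁴/2.161×10⁷ = -1.208×10⁷ J/kg.
Since ε = −μ/(2a), a = −μ/(2ε) = 1.649×10⁷ m = 16491 km.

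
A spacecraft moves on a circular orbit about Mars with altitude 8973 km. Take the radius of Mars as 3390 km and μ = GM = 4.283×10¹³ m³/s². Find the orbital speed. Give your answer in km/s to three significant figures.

r = 3390 + 8973 = 12363 km = 1.2363×10⁷ m.
For a circular orbit v = √(μ/r) = √(4.283×10¹³ / 1.236×10⁷) = √(3.464×10⁶) = 1861 m/s.
That is 1.861 km/s.

v ≈ 1.86 km/s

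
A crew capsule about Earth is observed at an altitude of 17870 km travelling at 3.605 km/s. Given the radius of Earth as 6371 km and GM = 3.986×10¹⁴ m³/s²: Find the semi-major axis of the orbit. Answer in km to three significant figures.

a ≈ 20000 km

r = 6371 + 17870 = 24241 km = 2.424×10⁷ m.
Specific orbital energy ε = v²/2 − μ/r = (3605)²/2 − 3.986×10¹⁴/2.424×10⁷ = -9.945×10⁶ J/kg.
Since ε = −μ/(2a), a = −μ/(2ε) = 2.004×10⁷ m = 20040 km.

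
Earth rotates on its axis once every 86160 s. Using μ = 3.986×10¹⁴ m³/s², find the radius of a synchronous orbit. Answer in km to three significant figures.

r_sync ≈ 42200 km

A synchronous orbit has period T, so by Kepler's third law a = (μT²/4π²)^(1/3).
μT²/4π² = 3.986×10¹⁴ × (8.616×10⁴)² / 39.48 = 7.495×10²² m³.
a = 4.216×10⁷ m = 42163 km.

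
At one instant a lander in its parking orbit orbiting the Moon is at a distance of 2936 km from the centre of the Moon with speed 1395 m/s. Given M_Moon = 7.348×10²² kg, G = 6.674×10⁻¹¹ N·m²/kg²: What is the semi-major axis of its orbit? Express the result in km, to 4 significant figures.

a ≈ 3516 km

μ = GM = 6.674×10⁻¹¹ × 7.348×10²² = 4.904×10¹² m³/s².
r = 2.936×10⁶ m.
Specific orbital energy ε = v²/2 − μ/r = (1395)²/2 − 4.904×10¹²/2.936×10⁶ = -6.973×10⁵ J/kg.
Since ε = −μ/(2a), a = −μ/(2ε) = 3.516×10⁶ m = 3516.4 km.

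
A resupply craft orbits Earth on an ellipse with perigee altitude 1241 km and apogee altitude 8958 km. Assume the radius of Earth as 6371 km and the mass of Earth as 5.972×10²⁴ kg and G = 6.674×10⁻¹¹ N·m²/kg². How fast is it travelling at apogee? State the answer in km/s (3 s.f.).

μ = GM = 6.674×10⁻¹¹ × 5.972×10²⁴ = 3.986×10¹⁴ m³/s².
r_p = 6371 + 1241 = 7612.0 km = 7.6120×10⁶ m.
r_a = 6371 + 8958 = 15329 km = 1.5329×10⁷ m.
Semi-major axis a = (r_p + r_a)/2 = 11470 km = 1.147×10⁷ m.
Vis-viva: v² = μ(2/r − 1/a) = 3.986×10¹⁴ × (1.305×10⁻⁷ − 8.718×10⁻⁸) = 1.725×10⁷ m²/s².
v = 4154 m/s = 4.154 km/s.

v ≈ 4.15 km/s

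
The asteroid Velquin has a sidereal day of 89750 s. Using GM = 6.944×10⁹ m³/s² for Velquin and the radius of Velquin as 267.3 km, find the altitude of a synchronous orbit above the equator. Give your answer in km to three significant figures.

A synchronous orbit has period T, so by Kepler's third law a = (μT²/4π²)^(1/3).
μT²/4π² = 6.944×10⁹ × (8.975×10⁴)² / 39.48 = 1.417×10¹⁸ m³.
a = 1.123×10⁶ m = 1123.2 km.
Altitude h = a − R = 1123.2 − 267.3 = 855.85 km.

h_sync ≈ 856 km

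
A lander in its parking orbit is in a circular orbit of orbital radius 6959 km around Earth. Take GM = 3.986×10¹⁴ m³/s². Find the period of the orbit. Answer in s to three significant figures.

r = 6959 km = 6.959×10⁶ m.
Kepler's third law: T = 2π√(r³/μ) = 2π√((6.959×10⁶)³ / 3.986×10¹⁴).
r³/μ = 8.455×10⁵ s², so T = 2π × 9.195×10² = 5.777×10³ s.

T ≈ 5780 s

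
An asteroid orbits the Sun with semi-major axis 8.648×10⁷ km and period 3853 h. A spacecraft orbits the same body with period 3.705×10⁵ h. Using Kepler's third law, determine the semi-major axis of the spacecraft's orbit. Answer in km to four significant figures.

Kepler's third law: a³ ∝ T², so a₂ = a₁ (T₂/T₁)^(2/3).
T₂/T₁ = 96.16, (T₂/T₁)^(2/3) = 20.99.
a₂ = 8.648×10⁷ × 20.99 = 1.815×10⁹ km.

a₂ ≈ 1.815×10⁹ km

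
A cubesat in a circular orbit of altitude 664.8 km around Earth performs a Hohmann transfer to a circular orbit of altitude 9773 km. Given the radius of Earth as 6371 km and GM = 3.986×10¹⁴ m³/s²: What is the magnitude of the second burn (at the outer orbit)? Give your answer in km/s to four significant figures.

Δv ≈ 1.097 km/s

r₁ = 6371 + 664.8 = 7035.8 km = 7.0358×10⁶ m.
r₂ = 6371 + 9773 = 16144 km = 1.6144×10⁷ m.
Transfer ellipse a_t = (r₁ + r₂)/2 = 1.159×10⁷ m.
At r₁: circular v_c1 = √(μ/r₁) = 7527 m/s; transfer-perigee v_p = √[μ(2/r₁ − 1/a_t)] = 8883 m/s.
At r₂: circular v_c2 = √(μ/r₂) = 4969 m/s; transfer-apogee v_a = √[μ(2/r₂ − 1/a_t)] = 3872 m/s.
Δv₂ = v_c2 − v_a = 1097 m/s.
= 1.097 km/s.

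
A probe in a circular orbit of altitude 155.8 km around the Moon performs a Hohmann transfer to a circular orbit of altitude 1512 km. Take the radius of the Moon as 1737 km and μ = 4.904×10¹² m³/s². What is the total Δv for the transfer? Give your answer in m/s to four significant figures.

Δv_total ≈ 374.3 m/s

r₁ = 1737 + 155.8 = 1892.8 km = 1.8928×10⁶ m.
r₂ = 1737 + 1512 = 3249.0 km = 3.2490×10⁶ m.
Transfer ellipse a_t = (r₁ + r₂)/2 = 2.571×10⁶ m.
At r₁: circular v_c1 = √(μ/r₁) = 1610 m/s; transfer-perilune v_p = √[μ(2/r₁ − 1/a_t)] = 1809 m/s.
Δv₁ = v_p − v_c1 = 199.9 m/s.
At r₂: circular v_c2 = √(μ/r₂) = 1229 m/s; transfer-apolune v_a = √[μ(2/r₂ − 1/a_t)] = 1054 m/s.
Δv₂ = v_c2 − v_a = 174.4 m/s.
Total Δv = Δv₁ + Δv₂ = 374.3 m/s.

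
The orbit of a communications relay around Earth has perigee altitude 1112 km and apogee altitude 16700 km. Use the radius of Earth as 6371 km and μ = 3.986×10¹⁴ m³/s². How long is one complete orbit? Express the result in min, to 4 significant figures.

T ≈ 313.2 min

r_p = 6371 + 1112 = 7483.0 km = 7.4830×10⁶ m.
r_a = 6371 + 16700 = 23071 km = 2.3071×10⁷ m.
Semi-major axis a = (r_p + r_a)/2 = (7483.0 + 23071)/2 = 15277 km = 1.528×10⁷ m.
By Kepler's third law T = 2π√(a³/μ) = 2π × 2.991×10³ = 1.879×10⁴ s.
= 313.2 min.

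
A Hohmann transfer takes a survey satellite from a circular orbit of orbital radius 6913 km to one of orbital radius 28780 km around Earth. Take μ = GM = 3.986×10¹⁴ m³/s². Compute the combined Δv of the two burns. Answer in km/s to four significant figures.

Δv_total ≈ 3.455 km/s

r₁ = 6913 km = 6.913×10⁶ m.
r₂ = 28780 km = 2.878×10⁷ m.
Transfer ellipse a_t = (r₁ + r₂)/2 = 1.785×10⁷ m.
At r₁: circular v_c1 = √(μ/r₁) = 7593 m/s; transfer-perigee v_p = √[μ(2/r₁ − 1/a_t)] = 9643 m/s.
Δv₁ = v_p − v_c1 = 2049 m/s.
At r₂: circular v_c2 = √(μ/r₂) = 3722 m/s; transfer-apogee v_a = √[μ(2/r₂ − 1/a_t)] = 2316 m/s.
Δv₂ = v_c2 − v_a = 1405 m/s.
Total Δv = Δv₁ + Δv₂ = 3455 m/s = 3.455 km/s.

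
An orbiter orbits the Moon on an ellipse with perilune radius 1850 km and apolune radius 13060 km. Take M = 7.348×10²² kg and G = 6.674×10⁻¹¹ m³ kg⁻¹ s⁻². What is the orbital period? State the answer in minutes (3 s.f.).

T ≈ 963 minutes

μ = GM = 6.674×10⁻¹¹ × 7.348×10²² = 4.904×10¹² m³/s².
Semi-major axis a = (r_p + r_a)/2 = (1850.0 + 13060)/2 = 7455.0 km = 7.455×10⁶ m.
By Kepler's third law T = 2π√(a³/μ) = 2π × 9.192×10³ = 5.775×10⁴ s.
= 962.5 minutes.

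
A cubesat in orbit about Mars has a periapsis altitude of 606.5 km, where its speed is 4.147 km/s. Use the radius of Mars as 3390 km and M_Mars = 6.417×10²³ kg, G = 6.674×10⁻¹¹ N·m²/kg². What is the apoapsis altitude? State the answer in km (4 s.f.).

μ = GM = 6.674×10⁻¹¹ × 6.417×10²³ = 4.283×10¹³ m³/s².
r_p = 3390 + 606.5 = 3996.5 km = 3.996×10⁶ m.
Specific energy ε = v²/2 − μ/r = -2.117×10⁶ J/kg, so a = −μ/(2ε) = 1.011×10⁷ m.
The apsides satisfy r_p + r_a = 2a, so the apoapsis radius is 2a − r_p = 1.623×10⁷ m = 16230 km.
Apoapsis altitude = 16230 − 3390 = 12840 km.

apoapsis altitude ≈ 12840 km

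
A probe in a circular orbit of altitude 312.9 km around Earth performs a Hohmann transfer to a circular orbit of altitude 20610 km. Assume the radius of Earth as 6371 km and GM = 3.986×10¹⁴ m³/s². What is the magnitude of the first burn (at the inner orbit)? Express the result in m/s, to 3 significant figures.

r₁ = 6371 + 312.9 = 6683.9 km = 6.6839×10⁶ m.
r₂ = 6371 + 20610 = 26981 km = 2.6981×10⁷ m.
Transfer ellipse a_t = (r₁ + r₂)/2 = 1.683×10⁷ m.
At r₁: circular v_c1 = √(μ/r₁) = 7722 m/s; transfer-perigee v_p = √[μ(2/r₁ − 1/a_t)] = 9777 m/s.
Δv₁ = v_p − v_c1 = 2055 m/s.

Δv ≈ 2050 m/s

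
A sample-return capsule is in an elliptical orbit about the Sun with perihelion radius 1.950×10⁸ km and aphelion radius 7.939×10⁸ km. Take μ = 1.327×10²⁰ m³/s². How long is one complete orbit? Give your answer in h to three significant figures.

Semi-major axis a = (r_p + r_a)/2 = (1.9500×10⁸ + 7.9390×10⁸)/2 = 4.9445×10⁸ km = 4.944×10¹¹ m.
By Kepler's third law T = 2π√(a³/μ) = 2π × 3.018×10⁷ = 1.896×10⁸ s.
= 52680 h.

T ≈ 52700 h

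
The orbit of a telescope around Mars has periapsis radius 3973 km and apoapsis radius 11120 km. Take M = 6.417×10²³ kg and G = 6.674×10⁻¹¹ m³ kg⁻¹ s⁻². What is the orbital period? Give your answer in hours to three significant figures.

T ≈ 5.53 hours

μ = GM = 6.674×10⁻¹¹ × 6.417×10²³ = 4.283×10¹³ m³/s².
Semi-major axis a = (r_p + r_a)/2 = (3973.0 + 11120)/2 = 7546.5 km = 7.546×10⁶ m.
By Kepler's third law T = 2π√(a³/μ) = 2π × 3.168×10³ = 1.990×10⁴ s.
= 5.529 hours.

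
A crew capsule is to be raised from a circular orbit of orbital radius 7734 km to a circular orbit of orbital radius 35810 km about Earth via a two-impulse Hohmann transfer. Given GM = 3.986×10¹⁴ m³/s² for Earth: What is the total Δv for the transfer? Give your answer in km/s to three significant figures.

r₁ = 7734 km = 7.734×10⁶ m.
r₂ = 35810 km = 3.581×10⁷ m.
Transfer ellipse a_t = (r₁ + r₂)/2 = 2.177×10⁷ m.
At r₁: circular v_c1 = √(μ/r₁) = 7179 m/s; transfer-perigee v_p = √[μ(2/r₁ − 1/a_t)] = 9207 m/s.
Δv₁ = v_p − v_c1 = 2028 m/s.
At r₂: circular v_c2 = √(μ/r₂) = 3336 m/s; transfer-apogee v_a = √[μ(2/r₂ − 1/a_t)] = 1988 m/s.
Δv₂ = v_c2 − v_a = 1348 m/s.
Total Δv = Δv₁ + Δv₂ = 3376 m/s = 3.376 km/s.

Δv_total ≈ 3.38 km/s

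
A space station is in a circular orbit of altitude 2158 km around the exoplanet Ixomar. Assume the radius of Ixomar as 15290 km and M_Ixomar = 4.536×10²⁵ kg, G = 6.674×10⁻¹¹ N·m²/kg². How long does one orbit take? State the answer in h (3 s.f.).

T ≈ 2.31 h

μ = GM = 6.674×10⁻¹¹ × 4.536×10²⁵ = 3.027×10¹⁵ m³/s².
r = 15290 + 2158 = 17448 km = 1.7448×10⁷ m.
Kepler's third law: T = 2π√(r³/μ) = 2π√((1.745×10⁷)³ / 3.027×10¹⁵).
r³/μ = 1.755×10⁶ s², so T = 2π × 1.325×10³ = 8.323×10³ s.
Converting: 8.323×10³ s ÷ 3600 = 2.312 h.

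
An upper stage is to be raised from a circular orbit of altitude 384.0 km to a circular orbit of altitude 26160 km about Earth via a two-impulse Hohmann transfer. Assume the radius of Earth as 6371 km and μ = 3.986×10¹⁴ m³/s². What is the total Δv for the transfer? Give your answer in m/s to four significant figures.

r₁ = 6371 + 384.0 = 6755.0 km = 6.7550×10⁶ m.
r₂ = 6371 + 26160 = 32531 km = 3.2531×10⁷ m.
Transfer ellipse a_t = (r₁ + r₂)/2 = 1.964×10⁷ m.
At r₁: circular v_c1 = √(μ/r₁) = 7682 m/s; transfer-perigee v_p = √[μ(2/r₁ − 1/a_t)] = 9886 m/s.
Δv₁ = v_p − v_c1 = 2204 m/s.
At r₂: circular v_c2 = √(μ/r₂) = 3500 m/s; transfer-apogee v_a = √[μ(2/r₂ − 1/a_t)] = 2053 m/s.
Δv₂ = v_c2 − v_a = 1448 m/s.
Total Δv = Δv₁ + Δv₂ = 3652 m/s.

Δv_total ≈ 3652 m/s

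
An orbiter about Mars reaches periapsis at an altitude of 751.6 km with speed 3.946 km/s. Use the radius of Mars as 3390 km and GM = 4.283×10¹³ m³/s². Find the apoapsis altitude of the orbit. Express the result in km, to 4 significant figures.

apoapsis altitude ≈ 9225 km

r_p = 3390 + 751.6 = 4141.6 km = 4.142×10⁶ m.
Specific energy ε = v²/2 − μ/r = -2.556×10⁶ J/kg, so a = −μ/(2ε) = 8.378×10⁶ m.
The apsides satisfy r_p + r_a = 2a, so the apoapsis radius is 2a − r_p = 1.262×10⁷ m = 12615 km.
Apoapsis altitude = 12615 − 3390 = 9225.3 km.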